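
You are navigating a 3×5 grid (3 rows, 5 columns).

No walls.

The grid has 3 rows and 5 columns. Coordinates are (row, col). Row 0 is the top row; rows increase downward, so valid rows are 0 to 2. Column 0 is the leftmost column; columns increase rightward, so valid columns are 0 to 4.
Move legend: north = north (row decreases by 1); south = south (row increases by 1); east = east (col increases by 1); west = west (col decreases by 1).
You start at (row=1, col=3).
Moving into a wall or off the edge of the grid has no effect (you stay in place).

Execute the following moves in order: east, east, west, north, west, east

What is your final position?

Answer: Final position: (row=0, col=3)

Derivation:
Start: (row=1, col=3)
  east (east): (row=1, col=3) -> (row=1, col=4)
  east (east): blocked, stay at (row=1, col=4)
  west (west): (row=1, col=4) -> (row=1, col=3)
  north (north): (row=1, col=3) -> (row=0, col=3)
  west (west): (row=0, col=3) -> (row=0, col=2)
  east (east): (row=0, col=2) -> (row=0, col=3)
Final: (row=0, col=3)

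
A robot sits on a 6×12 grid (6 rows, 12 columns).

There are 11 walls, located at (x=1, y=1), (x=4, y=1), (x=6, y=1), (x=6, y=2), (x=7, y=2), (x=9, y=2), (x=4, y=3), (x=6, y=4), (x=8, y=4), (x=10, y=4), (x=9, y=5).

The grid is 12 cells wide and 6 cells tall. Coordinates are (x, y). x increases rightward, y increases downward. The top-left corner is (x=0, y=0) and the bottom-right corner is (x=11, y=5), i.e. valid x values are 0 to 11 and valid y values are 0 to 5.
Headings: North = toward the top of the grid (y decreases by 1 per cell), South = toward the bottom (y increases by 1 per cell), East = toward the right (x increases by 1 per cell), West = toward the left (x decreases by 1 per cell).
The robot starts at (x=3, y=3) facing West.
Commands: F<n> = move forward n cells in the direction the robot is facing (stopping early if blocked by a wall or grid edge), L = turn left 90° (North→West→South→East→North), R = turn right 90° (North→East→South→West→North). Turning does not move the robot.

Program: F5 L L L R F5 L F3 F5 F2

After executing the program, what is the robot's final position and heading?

Answer: Final position: (x=3, y=0), facing North

Derivation:
Start: (x=3, y=3), facing West
  F5: move forward 3/5 (blocked), now at (x=0, y=3)
  L: turn left, now facing South
  L: turn left, now facing East
  L: turn left, now facing North
  R: turn right, now facing East
  F5: move forward 3/5 (blocked), now at (x=3, y=3)
  L: turn left, now facing North
  F3: move forward 3, now at (x=3, y=0)
  F5: move forward 0/5 (blocked), now at (x=3, y=0)
  F2: move forward 0/2 (blocked), now at (x=3, y=0)
Final: (x=3, y=0), facing North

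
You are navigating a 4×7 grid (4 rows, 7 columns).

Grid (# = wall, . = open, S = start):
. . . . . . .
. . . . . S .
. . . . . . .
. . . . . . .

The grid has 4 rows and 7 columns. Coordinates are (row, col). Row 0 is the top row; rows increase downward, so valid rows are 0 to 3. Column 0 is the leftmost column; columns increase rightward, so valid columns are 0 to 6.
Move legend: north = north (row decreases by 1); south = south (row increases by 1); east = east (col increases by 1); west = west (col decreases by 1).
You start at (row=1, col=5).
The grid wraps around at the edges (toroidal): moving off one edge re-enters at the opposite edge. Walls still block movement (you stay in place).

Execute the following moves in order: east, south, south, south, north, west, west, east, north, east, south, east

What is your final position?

Answer: Final position: (row=3, col=0)

Derivation:
Start: (row=1, col=5)
  east (east): (row=1, col=5) -> (row=1, col=6)
  south (south): (row=1, col=6) -> (row=2, col=6)
  south (south): (row=2, col=6) -> (row=3, col=6)
  south (south): (row=3, col=6) -> (row=0, col=6)
  north (north): (row=0, col=6) -> (row=3, col=6)
  west (west): (row=3, col=6) -> (row=3, col=5)
  west (west): (row=3, col=5) -> (row=3, col=4)
  east (east): (row=3, col=4) -> (row=3, col=5)
  north (north): (row=3, col=5) -> (row=2, col=5)
  east (east): (row=2, col=5) -> (row=2, col=6)
  south (south): (row=2, col=6) -> (row=3, col=6)
  east (east): (row=3, col=6) -> (row=3, col=0)
Final: (row=3, col=0)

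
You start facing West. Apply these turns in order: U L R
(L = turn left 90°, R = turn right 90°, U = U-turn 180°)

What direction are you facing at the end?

Answer: Final heading: East

Derivation:
Start: West
  U (U-turn (180°)) -> East
  L (left (90° counter-clockwise)) -> North
  R (right (90° clockwise)) -> East
Final: East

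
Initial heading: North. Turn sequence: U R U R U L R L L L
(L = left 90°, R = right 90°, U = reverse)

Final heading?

Answer: Final heading: East

Derivation:
Start: North
  U (U-turn (180°)) -> South
  R (right (90° clockwise)) -> West
  U (U-turn (180°)) -> East
  R (right (90° clockwise)) -> South
  U (U-turn (180°)) -> North
  L (left (90° counter-clockwise)) -> West
  R (right (90° clockwise)) -> North
  L (left (90° counter-clockwise)) -> West
  L (left (90° counter-clockwise)) -> South
  L (left (90° counter-clockwise)) -> East
Final: East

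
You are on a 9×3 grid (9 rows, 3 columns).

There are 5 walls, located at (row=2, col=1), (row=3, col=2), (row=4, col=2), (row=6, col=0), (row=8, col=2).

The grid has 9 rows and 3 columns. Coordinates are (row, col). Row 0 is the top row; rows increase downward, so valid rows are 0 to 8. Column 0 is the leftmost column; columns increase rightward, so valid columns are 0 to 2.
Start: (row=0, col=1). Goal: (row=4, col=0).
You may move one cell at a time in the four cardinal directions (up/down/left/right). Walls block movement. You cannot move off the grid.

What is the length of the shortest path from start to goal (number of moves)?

Answer: Shortest path length: 5

Derivation:
BFS from (row=0, col=1) until reaching (row=4, col=0):
  Distance 0: (row=0, col=1)
  Distance 1: (row=0, col=0), (row=0, col=2), (row=1, col=1)
  Distance 2: (row=1, col=0), (row=1, col=2)
  Distance 3: (row=2, col=0), (row=2, col=2)
  Distance 4: (row=3, col=0)
  Distance 5: (row=3, col=1), (row=4, col=0)  <- goal reached here
One shortest path (5 moves): (row=0, col=1) -> (row=0, col=0) -> (row=1, col=0) -> (row=2, col=0) -> (row=3, col=0) -> (row=4, col=0)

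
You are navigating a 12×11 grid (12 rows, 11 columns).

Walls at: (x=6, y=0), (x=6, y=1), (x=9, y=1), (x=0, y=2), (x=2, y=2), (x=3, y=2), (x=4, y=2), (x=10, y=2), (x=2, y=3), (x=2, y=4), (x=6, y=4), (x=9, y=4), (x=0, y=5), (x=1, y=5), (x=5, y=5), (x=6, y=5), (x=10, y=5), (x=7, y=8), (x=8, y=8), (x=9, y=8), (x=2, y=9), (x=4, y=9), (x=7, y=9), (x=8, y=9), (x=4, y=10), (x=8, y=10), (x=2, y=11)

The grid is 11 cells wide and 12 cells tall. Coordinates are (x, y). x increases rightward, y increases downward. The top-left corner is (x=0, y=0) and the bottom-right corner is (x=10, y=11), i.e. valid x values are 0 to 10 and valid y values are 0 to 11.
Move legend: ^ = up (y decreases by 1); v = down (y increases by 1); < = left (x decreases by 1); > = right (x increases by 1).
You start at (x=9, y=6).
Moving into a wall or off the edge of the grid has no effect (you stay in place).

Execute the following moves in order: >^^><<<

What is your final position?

Answer: Final position: (x=7, y=6)

Derivation:
Start: (x=9, y=6)
  > (right): (x=9, y=6) -> (x=10, y=6)
  ^ (up): blocked, stay at (x=10, y=6)
  ^ (up): blocked, stay at (x=10, y=6)
  > (right): blocked, stay at (x=10, y=6)
  < (left): (x=10, y=6) -> (x=9, y=6)
  < (left): (x=9, y=6) -> (x=8, y=6)
  < (left): (x=8, y=6) -> (x=7, y=6)
Final: (x=7, y=6)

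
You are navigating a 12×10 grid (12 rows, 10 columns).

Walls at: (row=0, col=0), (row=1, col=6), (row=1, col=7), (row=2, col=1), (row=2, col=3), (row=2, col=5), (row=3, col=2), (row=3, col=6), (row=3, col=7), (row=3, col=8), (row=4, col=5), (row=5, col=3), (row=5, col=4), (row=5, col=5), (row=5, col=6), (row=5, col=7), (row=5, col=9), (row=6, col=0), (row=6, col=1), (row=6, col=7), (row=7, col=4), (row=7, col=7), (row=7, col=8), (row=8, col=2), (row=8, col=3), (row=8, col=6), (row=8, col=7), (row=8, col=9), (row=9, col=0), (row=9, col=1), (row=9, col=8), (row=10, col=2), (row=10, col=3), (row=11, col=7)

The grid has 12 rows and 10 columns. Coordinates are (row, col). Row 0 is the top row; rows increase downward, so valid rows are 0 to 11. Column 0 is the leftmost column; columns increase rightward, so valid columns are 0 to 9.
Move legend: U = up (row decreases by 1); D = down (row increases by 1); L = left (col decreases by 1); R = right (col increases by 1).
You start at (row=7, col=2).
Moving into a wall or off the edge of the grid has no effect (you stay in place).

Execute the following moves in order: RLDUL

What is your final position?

Answer: Final position: (row=6, col=2)

Derivation:
Start: (row=7, col=2)
  R (right): (row=7, col=2) -> (row=7, col=3)
  L (left): (row=7, col=3) -> (row=7, col=2)
  D (down): blocked, stay at (row=7, col=2)
  U (up): (row=7, col=2) -> (row=6, col=2)
  L (left): blocked, stay at (row=6, col=2)
Final: (row=6, col=2)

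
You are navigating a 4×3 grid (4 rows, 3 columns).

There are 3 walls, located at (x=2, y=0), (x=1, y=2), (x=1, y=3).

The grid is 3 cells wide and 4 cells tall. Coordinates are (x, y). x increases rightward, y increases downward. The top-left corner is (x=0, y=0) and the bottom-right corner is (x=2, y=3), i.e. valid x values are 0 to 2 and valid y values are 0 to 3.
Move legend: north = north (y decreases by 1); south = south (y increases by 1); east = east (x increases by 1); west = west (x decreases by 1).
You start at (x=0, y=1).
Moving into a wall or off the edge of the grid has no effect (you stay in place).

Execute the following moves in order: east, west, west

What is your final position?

Answer: Final position: (x=0, y=1)

Derivation:
Start: (x=0, y=1)
  east (east): (x=0, y=1) -> (x=1, y=1)
  west (west): (x=1, y=1) -> (x=0, y=1)
  west (west): blocked, stay at (x=0, y=1)
Final: (x=0, y=1)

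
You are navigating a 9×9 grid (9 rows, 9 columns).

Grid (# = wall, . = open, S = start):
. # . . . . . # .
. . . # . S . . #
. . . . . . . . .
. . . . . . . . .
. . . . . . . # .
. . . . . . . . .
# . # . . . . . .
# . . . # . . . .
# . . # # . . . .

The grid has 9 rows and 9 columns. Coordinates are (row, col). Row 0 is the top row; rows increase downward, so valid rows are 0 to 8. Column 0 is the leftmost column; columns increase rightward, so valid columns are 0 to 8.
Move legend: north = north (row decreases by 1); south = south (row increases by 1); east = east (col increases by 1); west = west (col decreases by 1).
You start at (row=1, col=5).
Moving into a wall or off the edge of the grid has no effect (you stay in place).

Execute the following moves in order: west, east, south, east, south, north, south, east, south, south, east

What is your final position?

Start: (row=1, col=5)
  west (west): (row=1, col=5) -> (row=1, col=4)
  east (east): (row=1, col=4) -> (row=1, col=5)
  south (south): (row=1, col=5) -> (row=2, col=5)
  east (east): (row=2, col=5) -> (row=2, col=6)
  south (south): (row=2, col=6) -> (row=3, col=6)
  north (north): (row=3, col=6) -> (row=2, col=6)
  south (south): (row=2, col=6) -> (row=3, col=6)
  east (east): (row=3, col=6) -> (row=3, col=7)
  south (south): blocked, stay at (row=3, col=7)
  south (south): blocked, stay at (row=3, col=7)
  east (east): (row=3, col=7) -> (row=3, col=8)
Final: (row=3, col=8)

Answer: Final position: (row=3, col=8)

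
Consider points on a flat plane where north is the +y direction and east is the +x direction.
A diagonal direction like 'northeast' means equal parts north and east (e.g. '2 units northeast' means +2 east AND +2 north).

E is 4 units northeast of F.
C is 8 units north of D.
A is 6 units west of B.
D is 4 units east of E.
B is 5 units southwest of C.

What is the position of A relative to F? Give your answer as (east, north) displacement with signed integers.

Answer: A is at (east=-3, north=7) relative to F.

Derivation:
Place F at the origin (east=0, north=0).
  E is 4 units northeast of F: delta (east=+4, north=+4); E at (east=4, north=4).
  D is 4 units east of E: delta (east=+4, north=+0); D at (east=8, north=4).
  C is 8 units north of D: delta (east=+0, north=+8); C at (east=8, north=12).
  B is 5 units southwest of C: delta (east=-5, north=-5); B at (east=3, north=7).
  A is 6 units west of B: delta (east=-6, north=+0); A at (east=-3, north=7).
Therefore A relative to F: (east=-3, north=7).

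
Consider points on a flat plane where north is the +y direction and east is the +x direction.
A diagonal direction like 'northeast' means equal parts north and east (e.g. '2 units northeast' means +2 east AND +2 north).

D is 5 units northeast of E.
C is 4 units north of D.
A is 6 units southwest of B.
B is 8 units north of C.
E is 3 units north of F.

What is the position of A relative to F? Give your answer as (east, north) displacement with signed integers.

Answer: A is at (east=-1, north=14) relative to F.

Derivation:
Place F at the origin (east=0, north=0).
  E is 3 units north of F: delta (east=+0, north=+3); E at (east=0, north=3).
  D is 5 units northeast of E: delta (east=+5, north=+5); D at (east=5, north=8).
  C is 4 units north of D: delta (east=+0, north=+4); C at (east=5, north=12).
  B is 8 units north of C: delta (east=+0, north=+8); B at (east=5, north=20).
  A is 6 units southwest of B: delta (east=-6, north=-6); A at (east=-1, north=14).
Therefore A relative to F: (east=-1, north=14).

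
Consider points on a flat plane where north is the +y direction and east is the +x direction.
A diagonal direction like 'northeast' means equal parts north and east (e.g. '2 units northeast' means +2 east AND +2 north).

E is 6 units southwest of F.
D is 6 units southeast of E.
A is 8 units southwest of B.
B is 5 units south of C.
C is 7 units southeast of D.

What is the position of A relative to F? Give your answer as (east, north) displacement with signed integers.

Place F at the origin (east=0, north=0).
  E is 6 units southwest of F: delta (east=-6, north=-6); E at (east=-6, north=-6).
  D is 6 units southeast of E: delta (east=+6, north=-6); D at (east=0, north=-12).
  C is 7 units southeast of D: delta (east=+7, north=-7); C at (east=7, north=-19).
  B is 5 units south of C: delta (east=+0, north=-5); B at (east=7, north=-24).
  A is 8 units southwest of B: delta (east=-8, north=-8); A at (east=-1, north=-32).
Therefore A relative to F: (east=-1, north=-32).

Answer: A is at (east=-1, north=-32) relative to F.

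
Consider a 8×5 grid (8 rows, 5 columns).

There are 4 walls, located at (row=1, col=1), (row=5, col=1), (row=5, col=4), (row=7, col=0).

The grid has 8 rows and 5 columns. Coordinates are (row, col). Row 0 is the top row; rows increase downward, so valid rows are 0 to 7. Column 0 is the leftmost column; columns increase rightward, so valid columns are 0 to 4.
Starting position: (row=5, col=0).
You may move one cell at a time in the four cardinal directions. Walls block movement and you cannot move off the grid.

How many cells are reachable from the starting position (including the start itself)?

BFS flood-fill from (row=5, col=0):
  Distance 0: (row=5, col=0)
  Distance 1: (row=4, col=0), (row=6, col=0)
  Distance 2: (row=3, col=0), (row=4, col=1), (row=6, col=1)
  Distance 3: (row=2, col=0), (row=3, col=1), (row=4, col=2), (row=6, col=2), (row=7, col=1)
  Distance 4: (row=1, col=0), (row=2, col=1), (row=3, col=2), (row=4, col=3), (row=5, col=2), (row=6, col=3), (row=7, col=2)
  Distance 5: (row=0, col=0), (row=2, col=2), (row=3, col=3), (row=4, col=4), (row=5, col=3), (row=6, col=4), (row=7, col=3)
  Distance 6: (row=0, col=1), (row=1, col=2), (row=2, col=3), (row=3, col=4), (row=7, col=4)
  Distance 7: (row=0, col=2), (row=1, col=3), (row=2, col=4)
  Distance 8: (row=0, col=3), (row=1, col=4)
  Distance 9: (row=0, col=4)
Total reachable: 36 (grid has 36 open cells total)

Answer: Reachable cells: 36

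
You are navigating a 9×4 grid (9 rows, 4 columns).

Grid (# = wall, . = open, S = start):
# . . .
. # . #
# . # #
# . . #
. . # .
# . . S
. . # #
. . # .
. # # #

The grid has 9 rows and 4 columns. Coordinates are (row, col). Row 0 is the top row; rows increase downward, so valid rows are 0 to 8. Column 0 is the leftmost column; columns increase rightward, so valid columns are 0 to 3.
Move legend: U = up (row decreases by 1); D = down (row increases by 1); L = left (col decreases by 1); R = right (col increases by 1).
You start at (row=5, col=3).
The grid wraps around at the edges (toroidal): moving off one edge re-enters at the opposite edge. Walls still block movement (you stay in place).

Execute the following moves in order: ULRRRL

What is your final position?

Answer: Final position: (row=4, col=0)

Derivation:
Start: (row=5, col=3)
  U (up): (row=5, col=3) -> (row=4, col=3)
  L (left): blocked, stay at (row=4, col=3)
  R (right): (row=4, col=3) -> (row=4, col=0)
  R (right): (row=4, col=0) -> (row=4, col=1)
  R (right): blocked, stay at (row=4, col=1)
  L (left): (row=4, col=1) -> (row=4, col=0)
Final: (row=4, col=0)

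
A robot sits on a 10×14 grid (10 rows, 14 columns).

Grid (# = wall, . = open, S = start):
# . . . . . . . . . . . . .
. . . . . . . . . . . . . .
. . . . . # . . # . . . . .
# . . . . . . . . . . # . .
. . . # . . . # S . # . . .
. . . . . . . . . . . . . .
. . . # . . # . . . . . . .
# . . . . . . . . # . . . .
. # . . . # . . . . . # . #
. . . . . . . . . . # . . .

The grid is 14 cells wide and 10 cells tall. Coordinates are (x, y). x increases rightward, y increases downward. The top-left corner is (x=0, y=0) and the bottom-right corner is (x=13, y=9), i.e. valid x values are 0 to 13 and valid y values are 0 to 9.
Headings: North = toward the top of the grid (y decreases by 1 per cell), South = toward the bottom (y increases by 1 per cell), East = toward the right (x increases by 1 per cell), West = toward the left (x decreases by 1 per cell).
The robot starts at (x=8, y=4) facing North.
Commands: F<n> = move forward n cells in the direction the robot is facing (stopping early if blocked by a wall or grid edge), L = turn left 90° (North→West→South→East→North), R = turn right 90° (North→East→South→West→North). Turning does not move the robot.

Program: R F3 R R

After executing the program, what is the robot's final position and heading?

Answer: Final position: (x=9, y=4), facing West

Derivation:
Start: (x=8, y=4), facing North
  R: turn right, now facing East
  F3: move forward 1/3 (blocked), now at (x=9, y=4)
  R: turn right, now facing South
  R: turn right, now facing West
Final: (x=9, y=4), facing West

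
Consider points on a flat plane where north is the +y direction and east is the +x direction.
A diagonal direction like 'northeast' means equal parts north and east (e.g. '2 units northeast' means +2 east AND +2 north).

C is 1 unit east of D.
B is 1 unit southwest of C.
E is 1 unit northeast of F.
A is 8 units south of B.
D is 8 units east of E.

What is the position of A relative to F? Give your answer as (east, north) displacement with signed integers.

Place F at the origin (east=0, north=0).
  E is 1 unit northeast of F: delta (east=+1, north=+1); E at (east=1, north=1).
  D is 8 units east of E: delta (east=+8, north=+0); D at (east=9, north=1).
  C is 1 unit east of D: delta (east=+1, north=+0); C at (east=10, north=1).
  B is 1 unit southwest of C: delta (east=-1, north=-1); B at (east=9, north=0).
  A is 8 units south of B: delta (east=+0, north=-8); A at (east=9, north=-8).
Therefore A relative to F: (east=9, north=-8).

Answer: A is at (east=9, north=-8) relative to F.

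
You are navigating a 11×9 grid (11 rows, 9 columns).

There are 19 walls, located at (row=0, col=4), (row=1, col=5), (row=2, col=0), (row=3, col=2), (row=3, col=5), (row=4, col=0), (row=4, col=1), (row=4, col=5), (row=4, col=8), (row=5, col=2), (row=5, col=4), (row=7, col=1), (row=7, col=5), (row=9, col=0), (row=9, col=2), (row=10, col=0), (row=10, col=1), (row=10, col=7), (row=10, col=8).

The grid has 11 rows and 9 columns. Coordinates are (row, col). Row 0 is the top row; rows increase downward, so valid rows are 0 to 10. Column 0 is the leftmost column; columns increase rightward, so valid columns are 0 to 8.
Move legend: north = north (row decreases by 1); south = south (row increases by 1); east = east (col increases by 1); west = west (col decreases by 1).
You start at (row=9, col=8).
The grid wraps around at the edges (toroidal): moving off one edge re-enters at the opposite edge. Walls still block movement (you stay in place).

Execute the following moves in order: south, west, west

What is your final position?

Answer: Final position: (row=9, col=6)

Derivation:
Start: (row=9, col=8)
  south (south): blocked, stay at (row=9, col=8)
  west (west): (row=9, col=8) -> (row=9, col=7)
  west (west): (row=9, col=7) -> (row=9, col=6)
Final: (row=9, col=6)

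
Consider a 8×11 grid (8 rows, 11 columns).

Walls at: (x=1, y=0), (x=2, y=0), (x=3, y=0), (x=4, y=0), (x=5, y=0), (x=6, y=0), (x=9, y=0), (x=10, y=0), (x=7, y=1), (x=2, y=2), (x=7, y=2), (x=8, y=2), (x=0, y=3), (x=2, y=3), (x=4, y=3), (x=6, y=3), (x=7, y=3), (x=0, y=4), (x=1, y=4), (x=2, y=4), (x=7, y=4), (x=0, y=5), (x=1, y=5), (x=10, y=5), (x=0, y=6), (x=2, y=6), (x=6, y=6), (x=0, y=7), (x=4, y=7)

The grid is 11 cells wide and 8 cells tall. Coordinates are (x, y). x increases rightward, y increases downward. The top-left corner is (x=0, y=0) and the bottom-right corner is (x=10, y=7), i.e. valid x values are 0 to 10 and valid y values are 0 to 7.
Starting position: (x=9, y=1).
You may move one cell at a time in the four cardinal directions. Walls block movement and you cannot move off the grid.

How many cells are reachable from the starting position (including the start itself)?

Answer: Reachable cells: 59

Derivation:
BFS flood-fill from (x=9, y=1):
  Distance 0: (x=9, y=1)
  Distance 1: (x=8, y=1), (x=10, y=1), (x=9, y=2)
  Distance 2: (x=8, y=0), (x=10, y=2), (x=9, y=3)
  Distance 3: (x=7, y=0), (x=8, y=3), (x=10, y=3), (x=9, y=4)
  Distance 4: (x=8, y=4), (x=10, y=4), (x=9, y=5)
  Distance 5: (x=8, y=5), (x=9, y=6)
  Distance 6: (x=7, y=5), (x=8, y=6), (x=10, y=6), (x=9, y=7)
  Distance 7: (x=6, y=5), (x=7, y=6), (x=8, y=7), (x=10, y=7)
  Distance 8: (x=6, y=4), (x=5, y=5), (x=7, y=7)
  Distance 9: (x=5, y=4), (x=4, y=5), (x=5, y=6), (x=6, y=7)
  Distance 10: (x=5, y=3), (x=4, y=4), (x=3, y=5), (x=4, y=6), (x=5, y=7)
  Distance 11: (x=5, y=2), (x=3, y=4), (x=2, y=5), (x=3, y=6)
  Distance 12: (x=5, y=1), (x=4, y=2), (x=6, y=2), (x=3, y=3), (x=3, y=7)
  Distance 13: (x=4, y=1), (x=6, y=1), (x=3, y=2), (x=2, y=7)
  Distance 14: (x=3, y=1), (x=1, y=7)
  Distance 15: (x=2, y=1), (x=1, y=6)
  Distance 16: (x=1, y=1)
  Distance 17: (x=0, y=1), (x=1, y=2)
  Distance 18: (x=0, y=0), (x=0, y=2), (x=1, y=3)
Total reachable: 59 (grid has 59 open cells total)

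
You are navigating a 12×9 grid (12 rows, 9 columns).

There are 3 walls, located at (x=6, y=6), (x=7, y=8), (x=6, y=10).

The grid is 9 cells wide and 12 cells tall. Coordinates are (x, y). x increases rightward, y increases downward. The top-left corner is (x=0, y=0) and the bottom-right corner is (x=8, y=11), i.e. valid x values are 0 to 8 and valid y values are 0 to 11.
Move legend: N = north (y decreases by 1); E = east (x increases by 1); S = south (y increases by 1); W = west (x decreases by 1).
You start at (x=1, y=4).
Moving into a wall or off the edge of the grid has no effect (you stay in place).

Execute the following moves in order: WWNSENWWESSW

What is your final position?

Answer: Final position: (x=0, y=5)

Derivation:
Start: (x=1, y=4)
  W (west): (x=1, y=4) -> (x=0, y=4)
  W (west): blocked, stay at (x=0, y=4)
  N (north): (x=0, y=4) -> (x=0, y=3)
  S (south): (x=0, y=3) -> (x=0, y=4)
  E (east): (x=0, y=4) -> (x=1, y=4)
  N (north): (x=1, y=4) -> (x=1, y=3)
  W (west): (x=1, y=3) -> (x=0, y=3)
  W (west): blocked, stay at (x=0, y=3)
  E (east): (x=0, y=3) -> (x=1, y=3)
  S (south): (x=1, y=3) -> (x=1, y=4)
  S (south): (x=1, y=4) -> (x=1, y=5)
  W (west): (x=1, y=5) -> (x=0, y=5)
Final: (x=0, y=5)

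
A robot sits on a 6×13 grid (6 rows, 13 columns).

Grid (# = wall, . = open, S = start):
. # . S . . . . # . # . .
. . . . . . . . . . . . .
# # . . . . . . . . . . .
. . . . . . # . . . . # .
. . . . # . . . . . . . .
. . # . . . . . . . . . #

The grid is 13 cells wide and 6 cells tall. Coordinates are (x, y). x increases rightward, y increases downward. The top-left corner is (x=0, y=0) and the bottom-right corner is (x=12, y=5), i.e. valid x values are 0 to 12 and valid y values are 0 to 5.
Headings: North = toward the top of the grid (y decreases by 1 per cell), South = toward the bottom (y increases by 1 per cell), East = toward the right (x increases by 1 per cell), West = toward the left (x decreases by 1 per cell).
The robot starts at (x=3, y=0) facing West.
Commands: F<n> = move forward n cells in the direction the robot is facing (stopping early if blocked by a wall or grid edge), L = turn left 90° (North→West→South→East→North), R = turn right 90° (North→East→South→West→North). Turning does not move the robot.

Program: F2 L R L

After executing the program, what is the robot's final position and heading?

Start: (x=3, y=0), facing West
  F2: move forward 1/2 (blocked), now at (x=2, y=0)
  L: turn left, now facing South
  R: turn right, now facing West
  L: turn left, now facing South
Final: (x=2, y=0), facing South

Answer: Final position: (x=2, y=0), facing South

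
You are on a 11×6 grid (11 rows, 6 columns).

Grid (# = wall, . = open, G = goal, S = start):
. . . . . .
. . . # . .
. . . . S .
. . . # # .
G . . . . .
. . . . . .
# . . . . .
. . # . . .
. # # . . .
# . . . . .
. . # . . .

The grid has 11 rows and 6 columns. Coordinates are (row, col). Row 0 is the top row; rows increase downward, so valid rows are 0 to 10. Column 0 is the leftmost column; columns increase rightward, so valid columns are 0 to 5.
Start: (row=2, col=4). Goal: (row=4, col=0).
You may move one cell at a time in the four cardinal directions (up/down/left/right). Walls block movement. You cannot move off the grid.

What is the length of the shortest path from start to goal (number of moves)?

Answer: Shortest path length: 6

Derivation:
BFS from (row=2, col=4) until reaching (row=4, col=0):
  Distance 0: (row=2, col=4)
  Distance 1: (row=1, col=4), (row=2, col=3), (row=2, col=5)
  Distance 2: (row=0, col=4), (row=1, col=5), (row=2, col=2), (row=3, col=5)
  Distance 3: (row=0, col=3), (row=0, col=5), (row=1, col=2), (row=2, col=1), (row=3, col=2), (row=4, col=5)
  Distance 4: (row=0, col=2), (row=1, col=1), (row=2, col=0), (row=3, col=1), (row=4, col=2), (row=4, col=4), (row=5, col=5)
  Distance 5: (row=0, col=1), (row=1, col=0), (row=3, col=0), (row=4, col=1), (row=4, col=3), (row=5, col=2), (row=5, col=4), (row=6, col=5)
  Distance 6: (row=0, col=0), (row=4, col=0), (row=5, col=1), (row=5, col=3), (row=6, col=2), (row=6, col=4), (row=7, col=5)  <- goal reached here
One shortest path (6 moves): (row=2, col=4) -> (row=2, col=3) -> (row=2, col=2) -> (row=2, col=1) -> (row=2, col=0) -> (row=3, col=0) -> (row=4, col=0)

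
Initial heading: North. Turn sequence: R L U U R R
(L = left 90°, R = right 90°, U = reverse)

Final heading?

Answer: Final heading: South

Derivation:
Start: North
  R (right (90° clockwise)) -> East
  L (left (90° counter-clockwise)) -> North
  U (U-turn (180°)) -> South
  U (U-turn (180°)) -> North
  R (right (90° clockwise)) -> East
  R (right (90° clockwise)) -> South
Final: South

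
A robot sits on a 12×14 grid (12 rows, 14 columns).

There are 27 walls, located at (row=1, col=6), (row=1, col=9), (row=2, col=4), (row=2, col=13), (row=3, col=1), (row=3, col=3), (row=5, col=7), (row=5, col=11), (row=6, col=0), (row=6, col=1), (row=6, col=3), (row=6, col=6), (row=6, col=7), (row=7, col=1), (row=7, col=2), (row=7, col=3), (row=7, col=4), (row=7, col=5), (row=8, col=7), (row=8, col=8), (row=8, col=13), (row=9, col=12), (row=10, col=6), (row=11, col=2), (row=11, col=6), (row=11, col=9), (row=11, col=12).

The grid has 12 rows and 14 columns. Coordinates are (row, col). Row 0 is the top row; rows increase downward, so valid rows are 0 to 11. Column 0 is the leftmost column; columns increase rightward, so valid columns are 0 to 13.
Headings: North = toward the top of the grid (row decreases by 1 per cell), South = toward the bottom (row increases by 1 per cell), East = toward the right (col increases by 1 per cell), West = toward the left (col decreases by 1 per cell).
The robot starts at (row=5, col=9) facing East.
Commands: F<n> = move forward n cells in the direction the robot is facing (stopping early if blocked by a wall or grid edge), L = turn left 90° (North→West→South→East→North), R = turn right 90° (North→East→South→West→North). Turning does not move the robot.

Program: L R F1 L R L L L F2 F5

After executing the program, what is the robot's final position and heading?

Start: (row=5, col=9), facing East
  L: turn left, now facing North
  R: turn right, now facing East
  F1: move forward 1, now at (row=5, col=10)
  L: turn left, now facing North
  R: turn right, now facing East
  L: turn left, now facing North
  L: turn left, now facing West
  L: turn left, now facing South
  F2: move forward 2, now at (row=7, col=10)
  F5: move forward 4/5 (blocked), now at (row=11, col=10)
Final: (row=11, col=10), facing South

Answer: Final position: (row=11, col=10), facing South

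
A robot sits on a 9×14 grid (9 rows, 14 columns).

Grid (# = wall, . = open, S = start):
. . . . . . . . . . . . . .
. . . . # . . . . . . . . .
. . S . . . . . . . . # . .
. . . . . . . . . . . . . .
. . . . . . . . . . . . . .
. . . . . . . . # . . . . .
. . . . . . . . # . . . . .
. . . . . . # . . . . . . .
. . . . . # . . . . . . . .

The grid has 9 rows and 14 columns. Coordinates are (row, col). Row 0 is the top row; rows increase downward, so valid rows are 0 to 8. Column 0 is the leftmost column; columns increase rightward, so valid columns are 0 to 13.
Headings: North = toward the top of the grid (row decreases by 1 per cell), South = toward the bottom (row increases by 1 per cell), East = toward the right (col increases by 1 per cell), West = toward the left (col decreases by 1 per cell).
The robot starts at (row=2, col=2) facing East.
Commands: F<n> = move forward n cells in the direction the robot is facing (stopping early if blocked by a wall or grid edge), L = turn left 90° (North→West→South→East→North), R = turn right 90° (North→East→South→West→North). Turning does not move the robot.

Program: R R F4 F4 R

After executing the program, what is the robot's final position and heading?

Start: (row=2, col=2), facing East
  R: turn right, now facing South
  R: turn right, now facing West
  F4: move forward 2/4 (blocked), now at (row=2, col=0)
  F4: move forward 0/4 (blocked), now at (row=2, col=0)
  R: turn right, now facing North
Final: (row=2, col=0), facing North

Answer: Final position: (row=2, col=0), facing North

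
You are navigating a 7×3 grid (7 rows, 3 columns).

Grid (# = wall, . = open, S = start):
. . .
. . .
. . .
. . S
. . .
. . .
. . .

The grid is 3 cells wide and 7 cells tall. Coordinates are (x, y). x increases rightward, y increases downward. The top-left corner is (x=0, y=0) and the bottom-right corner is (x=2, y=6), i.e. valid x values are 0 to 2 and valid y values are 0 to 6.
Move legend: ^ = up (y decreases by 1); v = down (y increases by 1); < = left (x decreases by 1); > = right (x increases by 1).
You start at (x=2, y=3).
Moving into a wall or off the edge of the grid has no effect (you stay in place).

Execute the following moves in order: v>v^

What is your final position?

Answer: Final position: (x=2, y=4)

Derivation:
Start: (x=2, y=3)
  v (down): (x=2, y=3) -> (x=2, y=4)
  > (right): blocked, stay at (x=2, y=4)
  v (down): (x=2, y=4) -> (x=2, y=5)
  ^ (up): (x=2, y=5) -> (x=2, y=4)
Final: (x=2, y=4)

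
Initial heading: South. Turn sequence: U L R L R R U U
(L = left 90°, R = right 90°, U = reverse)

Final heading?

Answer: Final heading: East

Derivation:
Start: South
  U (U-turn (180°)) -> North
  L (left (90° counter-clockwise)) -> West
  R (right (90° clockwise)) -> North
  L (left (90° counter-clockwise)) -> West
  R (right (90° clockwise)) -> North
  R (right (90° clockwise)) -> East
  U (U-turn (180°)) -> West
  U (U-turn (180°)) -> East
Final: East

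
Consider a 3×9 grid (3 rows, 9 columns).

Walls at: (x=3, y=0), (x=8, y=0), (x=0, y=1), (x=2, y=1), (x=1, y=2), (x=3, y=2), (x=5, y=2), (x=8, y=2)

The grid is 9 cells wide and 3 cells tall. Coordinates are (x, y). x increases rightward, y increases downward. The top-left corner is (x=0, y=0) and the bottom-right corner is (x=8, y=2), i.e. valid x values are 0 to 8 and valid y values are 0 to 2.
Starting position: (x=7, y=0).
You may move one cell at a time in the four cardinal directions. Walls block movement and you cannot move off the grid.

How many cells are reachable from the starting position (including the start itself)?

Answer: Reachable cells: 13

Derivation:
BFS flood-fill from (x=7, y=0):
  Distance 0: (x=7, y=0)
  Distance 1: (x=6, y=0), (x=7, y=1)
  Distance 2: (x=5, y=0), (x=6, y=1), (x=8, y=1), (x=7, y=2)
  Distance 3: (x=4, y=0), (x=5, y=1), (x=6, y=2)
  Distance 4: (x=4, y=1)
  Distance 5: (x=3, y=1), (x=4, y=2)
Total reachable: 13 (grid has 19 open cells total)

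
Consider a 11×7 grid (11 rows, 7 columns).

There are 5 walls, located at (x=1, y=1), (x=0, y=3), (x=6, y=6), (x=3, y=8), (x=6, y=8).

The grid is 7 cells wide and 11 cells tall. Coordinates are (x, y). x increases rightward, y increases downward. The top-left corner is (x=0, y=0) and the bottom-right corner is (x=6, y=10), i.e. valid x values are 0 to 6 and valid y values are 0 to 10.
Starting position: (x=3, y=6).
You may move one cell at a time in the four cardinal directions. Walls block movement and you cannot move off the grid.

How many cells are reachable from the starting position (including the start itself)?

Answer: Reachable cells: 72

Derivation:
BFS flood-fill from (x=3, y=6):
  Distance 0: (x=3, y=6)
  Distance 1: (x=3, y=5), (x=2, y=6), (x=4, y=6), (x=3, y=7)
  Distance 2: (x=3, y=4), (x=2, y=5), (x=4, y=5), (x=1, y=6), (x=5, y=6), (x=2, y=7), (x=4, y=7)
  Distance 3: (x=3, y=3), (x=2, y=4), (x=4, y=4), (x=1, y=5), (x=5, y=5), (x=0, y=6), (x=1, y=7), (x=5, y=7), (x=2, y=8), (x=4, y=8)
  Distance 4: (x=3, y=2), (x=2, y=3), (x=4, y=3), (x=1, y=4), (x=5, y=4), (x=0, y=5), (x=6, y=5), (x=0, y=7), (x=6, y=7), (x=1, y=8), (x=5, y=8), (x=2, y=9), (x=4, y=9)
  Distance 5: (x=3, y=1), (x=2, y=2), (x=4, y=2), (x=1, y=3), (x=5, y=3), (x=0, y=4), (x=6, y=4), (x=0, y=8), (x=1, y=9), (x=3, y=9), (x=5, y=9), (x=2, y=10), (x=4, y=10)
  Distance 6: (x=3, y=0), (x=2, y=1), (x=4, y=1), (x=1, y=2), (x=5, y=2), (x=6, y=3), (x=0, y=9), (x=6, y=9), (x=1, y=10), (x=3, y=10), (x=5, y=10)
  Distance 7: (x=2, y=0), (x=4, y=0), (x=5, y=1), (x=0, y=2), (x=6, y=2), (x=0, y=10), (x=6, y=10)
  Distance 8: (x=1, y=0), (x=5, y=0), (x=0, y=1), (x=6, y=1)
  Distance 9: (x=0, y=0), (x=6, y=0)
Total reachable: 72 (grid has 72 open cells total)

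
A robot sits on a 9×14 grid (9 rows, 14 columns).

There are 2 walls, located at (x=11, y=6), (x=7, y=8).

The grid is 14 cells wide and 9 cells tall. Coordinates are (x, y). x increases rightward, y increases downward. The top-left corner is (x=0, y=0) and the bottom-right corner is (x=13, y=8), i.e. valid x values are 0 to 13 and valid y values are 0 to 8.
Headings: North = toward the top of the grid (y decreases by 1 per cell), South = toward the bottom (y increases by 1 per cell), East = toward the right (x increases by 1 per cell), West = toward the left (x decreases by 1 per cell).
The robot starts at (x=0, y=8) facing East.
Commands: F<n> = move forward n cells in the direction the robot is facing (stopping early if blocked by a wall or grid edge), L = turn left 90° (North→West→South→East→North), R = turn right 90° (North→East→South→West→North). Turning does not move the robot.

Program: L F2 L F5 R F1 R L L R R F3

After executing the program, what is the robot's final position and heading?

Start: (x=0, y=8), facing East
  L: turn left, now facing North
  F2: move forward 2, now at (x=0, y=6)
  L: turn left, now facing West
  F5: move forward 0/5 (blocked), now at (x=0, y=6)
  R: turn right, now facing North
  F1: move forward 1, now at (x=0, y=5)
  R: turn right, now facing East
  L: turn left, now facing North
  L: turn left, now facing West
  R: turn right, now facing North
  R: turn right, now facing East
  F3: move forward 3, now at (x=3, y=5)
Final: (x=3, y=5), facing East

Answer: Final position: (x=3, y=5), facing East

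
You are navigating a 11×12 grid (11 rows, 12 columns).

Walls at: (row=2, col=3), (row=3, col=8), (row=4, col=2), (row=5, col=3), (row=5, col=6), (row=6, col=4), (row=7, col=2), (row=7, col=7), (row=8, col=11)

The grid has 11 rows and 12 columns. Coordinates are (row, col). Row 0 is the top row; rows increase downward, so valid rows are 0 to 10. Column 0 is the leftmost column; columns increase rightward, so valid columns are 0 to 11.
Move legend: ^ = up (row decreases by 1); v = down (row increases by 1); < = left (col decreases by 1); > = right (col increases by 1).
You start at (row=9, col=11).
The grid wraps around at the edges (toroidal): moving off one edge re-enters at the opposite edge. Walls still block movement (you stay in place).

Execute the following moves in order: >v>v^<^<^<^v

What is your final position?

Start: (row=9, col=11)
  > (right): (row=9, col=11) -> (row=9, col=0)
  v (down): (row=9, col=0) -> (row=10, col=0)
  > (right): (row=10, col=0) -> (row=10, col=1)
  v (down): (row=10, col=1) -> (row=0, col=1)
  ^ (up): (row=0, col=1) -> (row=10, col=1)
  < (left): (row=10, col=1) -> (row=10, col=0)
  ^ (up): (row=10, col=0) -> (row=9, col=0)
  < (left): (row=9, col=0) -> (row=9, col=11)
  ^ (up): blocked, stay at (row=9, col=11)
  < (left): (row=9, col=11) -> (row=9, col=10)
  ^ (up): (row=9, col=10) -> (row=8, col=10)
  v (down): (row=8, col=10) -> (row=9, col=10)
Final: (row=9, col=10)

Answer: Final position: (row=9, col=10)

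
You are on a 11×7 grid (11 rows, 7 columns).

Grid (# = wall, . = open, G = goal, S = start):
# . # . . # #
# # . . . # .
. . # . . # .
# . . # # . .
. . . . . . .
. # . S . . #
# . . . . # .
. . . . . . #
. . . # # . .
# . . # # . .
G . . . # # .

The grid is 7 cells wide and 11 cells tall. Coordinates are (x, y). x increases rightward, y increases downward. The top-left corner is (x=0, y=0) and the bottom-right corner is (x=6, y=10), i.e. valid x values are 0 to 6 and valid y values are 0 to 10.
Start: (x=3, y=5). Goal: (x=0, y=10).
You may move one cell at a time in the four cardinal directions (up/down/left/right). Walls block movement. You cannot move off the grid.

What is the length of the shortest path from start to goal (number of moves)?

Answer: Shortest path length: 8

Derivation:
BFS from (x=3, y=5) until reaching (x=0, y=10):
  Distance 0: (x=3, y=5)
  Distance 1: (x=3, y=4), (x=2, y=5), (x=4, y=5), (x=3, y=6)
  Distance 2: (x=2, y=4), (x=4, y=4), (x=5, y=5), (x=2, y=6), (x=4, y=6), (x=3, y=7)
  Distance 3: (x=2, y=3), (x=1, y=4), (x=5, y=4), (x=1, y=6), (x=2, y=7), (x=4, y=7)
  Distance 4: (x=1, y=3), (x=5, y=3), (x=0, y=4), (x=6, y=4), (x=1, y=7), (x=5, y=7), (x=2, y=8)
  Distance 5: (x=1, y=2), (x=6, y=3), (x=0, y=5), (x=0, y=7), (x=1, y=8), (x=5, y=8), (x=2, y=9)
  Distance 6: (x=0, y=2), (x=6, y=2), (x=0, y=8), (x=6, y=8), (x=1, y=9), (x=5, y=9), (x=2, y=10)
  Distance 7: (x=6, y=1), (x=6, y=9), (x=1, y=10), (x=3, y=10)
  Distance 8: (x=0, y=10), (x=6, y=10)  <- goal reached here
One shortest path (8 moves): (x=3, y=5) -> (x=2, y=5) -> (x=2, y=6) -> (x=1, y=6) -> (x=1, y=7) -> (x=1, y=8) -> (x=1, y=9) -> (x=1, y=10) -> (x=0, y=10)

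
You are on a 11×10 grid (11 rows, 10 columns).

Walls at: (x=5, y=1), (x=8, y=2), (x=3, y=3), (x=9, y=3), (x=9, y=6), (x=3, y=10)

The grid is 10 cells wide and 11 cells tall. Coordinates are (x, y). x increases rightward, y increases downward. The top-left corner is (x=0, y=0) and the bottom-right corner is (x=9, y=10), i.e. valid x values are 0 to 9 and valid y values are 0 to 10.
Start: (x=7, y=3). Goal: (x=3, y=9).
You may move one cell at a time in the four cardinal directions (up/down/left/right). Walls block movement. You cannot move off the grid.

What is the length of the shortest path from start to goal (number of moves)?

Answer: Shortest path length: 10

Derivation:
BFS from (x=7, y=3) until reaching (x=3, y=9):
  Distance 0: (x=7, y=3)
  Distance 1: (x=7, y=2), (x=6, y=3), (x=8, y=3), (x=7, y=4)
  Distance 2: (x=7, y=1), (x=6, y=2), (x=5, y=3), (x=6, y=4), (x=8, y=4), (x=7, y=5)
  Distance 3: (x=7, y=0), (x=6, y=1), (x=8, y=1), (x=5, y=2), (x=4, y=3), (x=5, y=4), (x=9, y=4), (x=6, y=5), (x=8, y=5), (x=7, y=6)
  Distance 4: (x=6, y=0), (x=8, y=0), (x=9, y=1), (x=4, y=2), (x=4, y=4), (x=5, y=5), (x=9, y=5), (x=6, y=6), (x=8, y=6), (x=7, y=7)
  Distance 5: (x=5, y=0), (x=9, y=0), (x=4, y=1), (x=3, y=2), (x=9, y=2), (x=3, y=4), (x=4, y=5), (x=5, y=6), (x=6, y=7), (x=8, y=7), (x=7, y=8)
  Distance 6: (x=4, y=0), (x=3, y=1), (x=2, y=2), (x=2, y=4), (x=3, y=5), (x=4, y=6), (x=5, y=7), (x=9, y=7), (x=6, y=8), (x=8, y=8), (x=7, y=9)
  Distance 7: (x=3, y=0), (x=2, y=1), (x=1, y=2), (x=2, y=3), (x=1, y=4), (x=2, y=5), (x=3, y=6), (x=4, y=7), (x=5, y=8), (x=9, y=8), (x=6, y=9), (x=8, y=9), (x=7, y=10)
  Distance 8: (x=2, y=0), (x=1, y=1), (x=0, y=2), (x=1, y=3), (x=0, y=4), (x=1, y=5), (x=2, y=6), (x=3, y=7), (x=4, y=8), (x=5, y=9), (x=9, y=9), (x=6, y=10), (x=8, y=10)
  Distance 9: (x=1, y=0), (x=0, y=1), (x=0, y=3), (x=0, y=5), (x=1, y=6), (x=2, y=7), (x=3, y=8), (x=4, y=9), (x=5, y=10), (x=9, y=10)
  Distance 10: (x=0, y=0), (x=0, y=6), (x=1, y=7), (x=2, y=8), (x=3, y=9), (x=4, y=10)  <- goal reached here
One shortest path (10 moves): (x=7, y=3) -> (x=6, y=3) -> (x=5, y=3) -> (x=4, y=3) -> (x=4, y=4) -> (x=3, y=4) -> (x=3, y=5) -> (x=3, y=6) -> (x=3, y=7) -> (x=3, y=8) -> (x=3, y=9)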